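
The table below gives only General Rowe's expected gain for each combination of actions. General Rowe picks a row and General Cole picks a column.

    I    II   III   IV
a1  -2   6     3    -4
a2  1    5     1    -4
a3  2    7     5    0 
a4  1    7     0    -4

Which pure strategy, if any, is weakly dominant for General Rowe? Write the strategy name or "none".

a3

a3 vs a1: I: 2>-2, II: 7>6, III: 5>3, IV: 0>-4.
a3 vs a2: I: 2>1, II: 7>5, III: 5>1, IV: 0>-4.
a3 vs a4: I: 2>1, II: 7=7, III: 5>0, IV: 0>-4.
a3 is at least as good as every other strategy against every opponent action, so it is weakly dominant.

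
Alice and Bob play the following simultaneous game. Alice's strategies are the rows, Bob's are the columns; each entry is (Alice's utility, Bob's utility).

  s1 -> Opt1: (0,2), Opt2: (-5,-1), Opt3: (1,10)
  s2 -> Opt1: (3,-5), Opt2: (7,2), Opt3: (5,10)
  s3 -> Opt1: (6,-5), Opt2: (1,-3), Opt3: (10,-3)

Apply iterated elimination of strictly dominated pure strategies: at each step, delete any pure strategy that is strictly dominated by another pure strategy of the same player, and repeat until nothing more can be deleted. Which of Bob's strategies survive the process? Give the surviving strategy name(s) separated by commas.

Opt2, Opt3

Alice's strategy s1 is strictly dominated by s2 (Opt1: 3>0, Opt2: 7>-5, Opt3: 5>1) and is removed.
Column Opt1 is eliminated: Opt2 beats it against every remaining row (s2: 2>-5, s3: -3>-5).
Among the remaining strategies, none is strictly dominated by another pure strategy of the same player, so the elimination stops.
Surviving strategies — Alice: {s2, s3}; Bob: {Opt2, Opt3}.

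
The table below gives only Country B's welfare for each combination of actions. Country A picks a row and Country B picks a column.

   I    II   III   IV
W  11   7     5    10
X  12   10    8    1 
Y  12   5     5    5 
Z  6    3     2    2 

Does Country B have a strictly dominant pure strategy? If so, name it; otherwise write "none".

I

I vs II: W: 11>7, X: 12>10, Y: 12>5, Z: 6>3.
I vs III: W: 11>5, X: 12>8, Y: 12>5, Z: 6>2.
I vs IV: W: 11>10, X: 12>1, Y: 12>5, Z: 6>2.
I strictly beats every other strategy against every opponent action, so it is strictly dominant.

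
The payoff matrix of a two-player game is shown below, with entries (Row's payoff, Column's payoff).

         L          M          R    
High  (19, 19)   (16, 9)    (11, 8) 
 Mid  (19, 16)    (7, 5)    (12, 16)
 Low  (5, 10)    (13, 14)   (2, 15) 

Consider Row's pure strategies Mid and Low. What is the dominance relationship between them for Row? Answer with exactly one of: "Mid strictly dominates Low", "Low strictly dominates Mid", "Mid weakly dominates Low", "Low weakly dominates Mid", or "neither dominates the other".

Compare Mid to Low across each choice by Column: L: 19>5, M: 7<13, R: 12>2.
Mid does better at L, R but worse at M; neither strategy dominates the other.

neither dominates the other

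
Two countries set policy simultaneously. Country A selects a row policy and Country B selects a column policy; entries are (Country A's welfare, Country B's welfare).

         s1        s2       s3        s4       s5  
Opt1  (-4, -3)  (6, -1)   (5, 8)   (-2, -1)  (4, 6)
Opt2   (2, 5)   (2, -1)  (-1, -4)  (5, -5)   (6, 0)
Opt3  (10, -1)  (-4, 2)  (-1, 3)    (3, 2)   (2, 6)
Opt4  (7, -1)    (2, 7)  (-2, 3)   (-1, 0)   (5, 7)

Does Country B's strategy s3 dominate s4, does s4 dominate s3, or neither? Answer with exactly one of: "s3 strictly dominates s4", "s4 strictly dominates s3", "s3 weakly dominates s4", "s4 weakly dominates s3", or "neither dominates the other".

s3 strictly dominates s4

s3's payoffs vs s4's, by Country A's action — Opt1: 8>-1, Opt2: -4>-5, Opt3: 3>2, Opt4: 3>0.
Every comparison favours s3, so s3 strictly dominates s4.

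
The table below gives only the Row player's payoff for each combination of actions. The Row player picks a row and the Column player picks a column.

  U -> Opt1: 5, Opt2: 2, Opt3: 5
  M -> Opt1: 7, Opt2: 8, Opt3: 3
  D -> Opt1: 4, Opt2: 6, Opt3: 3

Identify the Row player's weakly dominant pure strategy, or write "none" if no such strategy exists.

none

U fails to dominate M at Opt1 (5<7).
M fails to dominate U at Opt3 (3<5).
D fails to dominate U at Opt1 (4<5).
No single strategy dominates all the others.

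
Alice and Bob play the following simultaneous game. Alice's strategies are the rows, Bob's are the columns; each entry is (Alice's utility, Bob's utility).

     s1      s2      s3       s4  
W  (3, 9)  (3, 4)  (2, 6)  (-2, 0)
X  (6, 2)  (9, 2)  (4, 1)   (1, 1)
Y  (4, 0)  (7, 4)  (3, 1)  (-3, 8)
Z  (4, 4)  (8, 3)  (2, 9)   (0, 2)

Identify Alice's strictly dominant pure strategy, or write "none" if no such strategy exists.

X

X vs W: s1: 6>3, s2: 9>3, s3: 4>2, s4: 1>-2.
X vs Y: s1: 6>4, s2: 9>7, s3: 4>3, s4: 1>-3.
X vs Z: s1: 6>4, s2: 9>8, s3: 4>2, s4: 1>0.
X strictly beats every other strategy against every opponent action, so it is strictly dominant.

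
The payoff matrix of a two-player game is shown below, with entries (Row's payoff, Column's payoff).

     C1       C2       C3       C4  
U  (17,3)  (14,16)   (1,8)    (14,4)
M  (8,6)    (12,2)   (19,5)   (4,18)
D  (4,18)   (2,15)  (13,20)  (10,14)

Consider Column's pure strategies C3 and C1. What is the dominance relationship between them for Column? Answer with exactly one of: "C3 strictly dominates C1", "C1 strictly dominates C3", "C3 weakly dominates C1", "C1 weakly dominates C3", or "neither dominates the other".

C3's payoffs vs C1's, by Row's action — U: 8>3, M: 5<6, D: 20>18.
C3 does better at U, D but worse at M; neither strategy dominates the other.

neither dominates the other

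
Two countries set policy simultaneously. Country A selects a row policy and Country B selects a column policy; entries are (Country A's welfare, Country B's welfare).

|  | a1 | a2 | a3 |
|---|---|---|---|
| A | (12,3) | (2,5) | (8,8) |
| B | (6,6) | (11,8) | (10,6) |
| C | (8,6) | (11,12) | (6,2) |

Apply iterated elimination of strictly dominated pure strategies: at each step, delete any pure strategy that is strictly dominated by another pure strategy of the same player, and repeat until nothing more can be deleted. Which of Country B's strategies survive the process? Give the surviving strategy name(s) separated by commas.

Country B's strategy a1 is strictly dominated by a2 (A: 5>3, B: 8>6, C: 12>6) and is removed.
Country A's strategy A is strictly dominated by B (a2: 11>2, a3: 10>8) and is removed.
Country B's strategy a3 is strictly dominated by a2 (B: 8>6, C: 12>2) and is removed.
Among the remaining strategies, none is strictly dominated by another pure strategy of the same player, so the elimination stops.
Surviving strategies — Country A: {B, C}; Country B: {a2}.

a2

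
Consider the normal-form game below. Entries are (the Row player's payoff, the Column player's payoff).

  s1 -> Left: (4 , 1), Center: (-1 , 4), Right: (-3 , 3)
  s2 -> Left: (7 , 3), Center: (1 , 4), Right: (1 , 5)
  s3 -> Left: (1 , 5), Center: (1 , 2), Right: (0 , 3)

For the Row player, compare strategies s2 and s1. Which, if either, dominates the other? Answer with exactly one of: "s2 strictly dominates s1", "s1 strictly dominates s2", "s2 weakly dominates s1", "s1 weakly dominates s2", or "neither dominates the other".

s2 strictly dominates s1

Compare s2 to s1 across each choice by the Column player: Left: 7>4, Center: 1>-1, Right: 1>-3.
Every comparison favours s2, so s2 strictly dominates s1.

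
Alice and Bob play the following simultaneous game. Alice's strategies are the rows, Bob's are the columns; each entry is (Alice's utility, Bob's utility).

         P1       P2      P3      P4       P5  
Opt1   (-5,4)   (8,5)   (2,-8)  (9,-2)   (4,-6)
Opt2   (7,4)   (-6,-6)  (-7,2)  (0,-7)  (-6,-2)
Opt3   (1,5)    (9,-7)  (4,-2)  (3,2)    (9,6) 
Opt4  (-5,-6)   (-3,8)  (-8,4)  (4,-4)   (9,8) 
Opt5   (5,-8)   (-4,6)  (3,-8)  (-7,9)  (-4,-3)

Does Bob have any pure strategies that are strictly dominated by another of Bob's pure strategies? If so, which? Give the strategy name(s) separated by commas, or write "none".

P1: no other strategy beats it everywhere (P2 at Opt2 (4>-6); P3 at Opt1 (4>-8); P4 at Opt1 (4>-2); P5 at Opt1 (4>-6)).
P2 is not dominated — it holds its own against P1 at Opt1 (5>4); P3 at Opt1 (5>-8); P4 at Opt1 (5>-2); P5 at Opt1 (5>-6).
P3: no other strategy beats it everywhere (P1 at Opt4 (4>-6); P2 at Opt2 (2>-6); P4 at Opt2 (2>-7); P5 at Opt2 (2>-2)).
P4 is not dominated — it holds its own against P1 at Opt4 (-4>-6); P2 at Opt3 (2>-7); P3 at Opt1 (-2>-8); P5 at Opt1 (-2>-6).
P5: no other strategy beats it everywhere (P1 at Opt3 (6>5); P2 at Opt2 (-2>-6); P3 at Opt1 (-6>-8); P4 at Opt2 (-2>-7)).

none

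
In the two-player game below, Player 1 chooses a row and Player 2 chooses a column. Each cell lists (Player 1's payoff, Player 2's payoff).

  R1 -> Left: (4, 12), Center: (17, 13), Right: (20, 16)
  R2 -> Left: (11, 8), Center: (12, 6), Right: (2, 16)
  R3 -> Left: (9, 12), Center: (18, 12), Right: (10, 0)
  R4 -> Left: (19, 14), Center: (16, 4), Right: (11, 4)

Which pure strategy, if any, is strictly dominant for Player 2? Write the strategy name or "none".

Left fails to dominate Center at R1 (12<13).
Center fails to dominate Left at R2 (6<8).
Right fails to dominate Left at R3 (0<12).
No single strategy dominates all the others.

none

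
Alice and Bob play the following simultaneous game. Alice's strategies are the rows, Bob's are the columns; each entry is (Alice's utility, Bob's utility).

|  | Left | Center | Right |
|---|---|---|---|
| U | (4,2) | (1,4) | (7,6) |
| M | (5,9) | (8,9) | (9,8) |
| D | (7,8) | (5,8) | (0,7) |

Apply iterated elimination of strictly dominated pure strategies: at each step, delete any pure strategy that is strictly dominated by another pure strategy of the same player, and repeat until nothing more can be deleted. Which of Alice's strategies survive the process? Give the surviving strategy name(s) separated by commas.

M, D

Alice's strategy U is strictly dominated by M (Left: 5>4, Center: 8>1, Right: 9>7) and is removed.
For Bob, Left strictly dominates Right on the remaining rows (M: 9>8, D: 8>7); eliminate Right.
Among the remaining strategies, none is strictly dominated by another pure strategy of the same player, so the elimination stops.
Surviving strategies — Alice: {M, D}; Bob: {Left, Center}.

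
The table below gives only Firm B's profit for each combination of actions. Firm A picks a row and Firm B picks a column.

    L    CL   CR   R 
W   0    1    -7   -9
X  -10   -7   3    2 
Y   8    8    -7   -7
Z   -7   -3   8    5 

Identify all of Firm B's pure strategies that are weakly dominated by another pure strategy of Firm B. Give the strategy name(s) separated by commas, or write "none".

L: dominated, since CL does at least as well everywhere (W: 1>0, X: -7>-10, Y: 8=8, Z: -3>-7).
CL: no other strategy beats it everywhere (L at W (1>0); CR at W (1>-7); R at W (1>-9)).
CR: no other strategy beats it everywhere (L at X (3>-10); CL at X (3>-7); R at W (-7>-9)).
R: dominated, since CR does at least as well everywhere (W: -7>-9, X: 3>2, Y: -7=-7, Z: 8>5).

L, R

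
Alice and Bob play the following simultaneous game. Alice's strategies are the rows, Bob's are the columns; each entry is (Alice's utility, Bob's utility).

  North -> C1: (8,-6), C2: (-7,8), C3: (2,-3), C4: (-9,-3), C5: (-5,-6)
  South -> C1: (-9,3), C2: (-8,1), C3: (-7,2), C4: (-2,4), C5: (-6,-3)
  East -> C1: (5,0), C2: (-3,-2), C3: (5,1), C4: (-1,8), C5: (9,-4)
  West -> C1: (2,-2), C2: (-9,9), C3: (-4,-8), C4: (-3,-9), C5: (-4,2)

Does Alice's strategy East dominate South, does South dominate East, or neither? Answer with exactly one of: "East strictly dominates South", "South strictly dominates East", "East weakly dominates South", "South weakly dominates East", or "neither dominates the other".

East strictly dominates South

Compare East to South across each choice by Bob: C1: 5>-9, C2: -3>-8, C3: 5>-7, C4: -1>-2, C5: 9>-6.
Every comparison favours East, so East strictly dominates South.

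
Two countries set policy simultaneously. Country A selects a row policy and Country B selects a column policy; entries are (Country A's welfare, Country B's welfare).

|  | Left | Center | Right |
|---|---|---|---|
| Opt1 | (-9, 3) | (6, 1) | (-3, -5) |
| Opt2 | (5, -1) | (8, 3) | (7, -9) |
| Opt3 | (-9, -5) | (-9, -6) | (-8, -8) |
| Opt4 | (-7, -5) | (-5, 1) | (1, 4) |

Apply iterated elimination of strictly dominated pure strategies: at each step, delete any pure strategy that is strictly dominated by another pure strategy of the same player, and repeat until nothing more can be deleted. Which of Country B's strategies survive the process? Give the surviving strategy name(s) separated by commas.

Center

Row Opt1 is eliminated: Opt2 beats it against every remaining column (Left: 5>-9, Center: 8>6, Right: 7>-3).
Row Opt3 is eliminated: Opt2 beats it against every remaining column (Left: 5>-9, Center: 8>-9, Right: 7>-8).
Row Opt4 is eliminated: Opt2 beats it against every remaining column (Left: 5>-7, Center: 8>-5, Right: 7>1).
For Country B, Center strictly dominates Left on the remaining rows (Opt2: 3>-1); eliminate Left.
Column Right is eliminated: Center beats it against every remaining row (Opt2: 3>-9).
Among the remaining strategies, none is strictly dominated by another pure strategy of the same player, so the elimination stops.
Surviving strategies — Country A: {Opt2}; Country B: {Center}.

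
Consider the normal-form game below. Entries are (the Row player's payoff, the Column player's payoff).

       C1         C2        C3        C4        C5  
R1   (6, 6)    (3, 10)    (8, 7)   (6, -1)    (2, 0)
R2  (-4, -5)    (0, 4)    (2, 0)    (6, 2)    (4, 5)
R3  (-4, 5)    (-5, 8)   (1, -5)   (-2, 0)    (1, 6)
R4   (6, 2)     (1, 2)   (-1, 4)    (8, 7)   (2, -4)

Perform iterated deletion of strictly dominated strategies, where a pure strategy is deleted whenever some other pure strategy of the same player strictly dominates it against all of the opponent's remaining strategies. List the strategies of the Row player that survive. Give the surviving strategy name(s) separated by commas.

Row R3 is eliminated: R1 beats it against every remaining column (C1: 6>-4, C2: 3>-5, C3: 8>1, C4: 6>-2, C5: 2>1).
Column C1 is eliminated: C3 beats it against every remaining row (R1: 7>6, R2: 0>-5, R4: 4>2).
Among the remaining strategies, none is strictly dominated by another pure strategy of the same player, so the elimination stops.
Surviving strategies — the Row player: {R1, R2, R4}; the Column player: {C2, C3, C4, C5}.

R1, R2, R4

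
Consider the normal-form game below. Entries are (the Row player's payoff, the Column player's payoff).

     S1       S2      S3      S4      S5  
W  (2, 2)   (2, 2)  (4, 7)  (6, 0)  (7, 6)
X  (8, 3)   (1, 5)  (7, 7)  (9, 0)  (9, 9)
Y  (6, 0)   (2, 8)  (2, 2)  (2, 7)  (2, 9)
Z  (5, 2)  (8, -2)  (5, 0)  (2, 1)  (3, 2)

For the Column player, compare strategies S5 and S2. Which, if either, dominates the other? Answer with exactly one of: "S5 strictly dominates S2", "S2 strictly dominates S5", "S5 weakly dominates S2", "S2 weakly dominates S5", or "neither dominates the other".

S5's payoffs vs S2's, by the Row player's action — W: 6>2, X: 9>5, Y: 9>8, Z: 2>-2.
Every comparison favours S5, so S5 strictly dominates S2.

S5 strictly dominates S2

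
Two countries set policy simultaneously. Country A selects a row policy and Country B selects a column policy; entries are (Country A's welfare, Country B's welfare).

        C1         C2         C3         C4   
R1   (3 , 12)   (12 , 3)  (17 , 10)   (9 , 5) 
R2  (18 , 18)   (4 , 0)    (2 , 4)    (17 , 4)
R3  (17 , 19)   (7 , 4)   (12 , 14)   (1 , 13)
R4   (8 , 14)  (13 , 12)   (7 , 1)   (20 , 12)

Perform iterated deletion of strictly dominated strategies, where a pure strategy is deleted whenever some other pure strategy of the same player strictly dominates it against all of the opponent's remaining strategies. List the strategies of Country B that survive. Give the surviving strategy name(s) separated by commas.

C1

Column C2 is eliminated: C1 beats it against every remaining row (R1: 12>3, R2: 18>0, R3: 19>4, R4: 14>12).
Country B's strategy C3 is strictly dominated by C1 (R1: 12>10, R2: 18>4, R3: 19>14, R4: 14>1) and is removed.
Country A's strategy R1 is strictly dominated by R2 (C1: 18>3, C4: 17>9) and is removed.
For Country A, R2 strictly dominates R3 on the remaining columns (C1: 18>17, C4: 17>1); eliminate R3.
Country B's strategy C4 is strictly dominated by C1 (R2: 18>4, R4: 14>12) and is removed.
Country A's strategy R4 is strictly dominated by R2 (C1: 18>8) and is removed.
Among the remaining strategies, none is strictly dominated by another pure strategy of the same player, so the elimination stops.
Surviving strategies — Country A: {R2}; Country B: {C1}.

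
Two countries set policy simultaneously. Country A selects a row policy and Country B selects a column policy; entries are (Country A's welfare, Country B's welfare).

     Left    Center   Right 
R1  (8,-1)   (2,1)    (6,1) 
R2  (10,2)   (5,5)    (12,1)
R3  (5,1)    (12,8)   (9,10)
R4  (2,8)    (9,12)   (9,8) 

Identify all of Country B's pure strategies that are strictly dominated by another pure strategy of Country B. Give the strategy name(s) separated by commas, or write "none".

Left

Left is strictly dominated by Center (R1: 1>-1, R2: 5>2, R3: 8>1, R4: 12>8).
Nothing dominates Center: Left at R1 (1>-1); Right at R1 (1=1).
Right: no other strategy beats it everywhere (Left at R1 (1>-1); Center at R1 (1=1)).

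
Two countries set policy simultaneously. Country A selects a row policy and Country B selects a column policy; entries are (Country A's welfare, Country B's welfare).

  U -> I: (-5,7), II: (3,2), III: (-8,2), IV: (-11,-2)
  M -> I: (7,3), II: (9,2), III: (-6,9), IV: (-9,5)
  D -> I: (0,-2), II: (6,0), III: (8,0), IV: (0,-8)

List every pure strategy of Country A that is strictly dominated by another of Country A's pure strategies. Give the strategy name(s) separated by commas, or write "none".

U is strictly dominated by M (I: 7>-5, II: 9>3, III: -6>-8, IV: -9>-11).
Nothing dominates M: U at I (7>-5); D at I (7>0).
D is not dominated — it holds its own against U at I (0>-5); M at III (8>-6).

U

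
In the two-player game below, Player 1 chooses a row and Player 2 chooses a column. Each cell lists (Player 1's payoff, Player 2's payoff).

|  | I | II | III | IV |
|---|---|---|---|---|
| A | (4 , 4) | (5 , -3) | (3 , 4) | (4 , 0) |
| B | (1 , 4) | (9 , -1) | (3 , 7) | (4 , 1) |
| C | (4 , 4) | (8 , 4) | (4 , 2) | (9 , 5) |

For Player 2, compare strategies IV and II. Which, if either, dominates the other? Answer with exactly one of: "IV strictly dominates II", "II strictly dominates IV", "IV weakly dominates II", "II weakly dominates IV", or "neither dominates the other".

IV strictly dominates II

Compare IV to II across each choice by Player 1: A: 0>-3, B: 1>-1, C: 5>4.
IV gives a strictly higher payoff against each choice by Player 1, so IV strictly dominates II.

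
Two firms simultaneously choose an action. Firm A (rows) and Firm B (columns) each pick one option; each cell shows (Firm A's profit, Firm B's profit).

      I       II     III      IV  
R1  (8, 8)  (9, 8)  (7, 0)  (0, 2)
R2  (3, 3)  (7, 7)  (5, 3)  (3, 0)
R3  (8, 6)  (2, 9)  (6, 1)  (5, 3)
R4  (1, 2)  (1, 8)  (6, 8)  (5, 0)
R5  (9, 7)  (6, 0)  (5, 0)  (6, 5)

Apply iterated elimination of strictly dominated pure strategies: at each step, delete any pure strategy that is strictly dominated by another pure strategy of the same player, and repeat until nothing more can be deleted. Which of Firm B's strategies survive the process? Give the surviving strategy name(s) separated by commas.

I, II

Firm B's strategy IV is strictly dominated by I (R1: 8>2, R2: 3>0, R3: 6>3, R4: 2>0, R5: 7>5) and is removed.
For Firm A, R1 strictly dominates R2 on the remaining columns (I: 8>3, II: 9>7, III: 7>5); eliminate R2.
For Firm A, R1 strictly dominates R4 on the remaining columns (I: 8>1, II: 9>1, III: 7>6); eliminate R4.
Column III is eliminated: I beats it against every remaining row (R1: 8>0, R3: 6>1, R5: 7>0).
For Firm A, R5 strictly dominates R3 on the remaining columns (I: 9>8, II: 6>2); eliminate R3.
Among the remaining strategies, none is strictly dominated by another pure strategy of the same player, so the elimination stops.
Surviving strategies — Firm A: {R1, R5}; Firm B: {I, II}.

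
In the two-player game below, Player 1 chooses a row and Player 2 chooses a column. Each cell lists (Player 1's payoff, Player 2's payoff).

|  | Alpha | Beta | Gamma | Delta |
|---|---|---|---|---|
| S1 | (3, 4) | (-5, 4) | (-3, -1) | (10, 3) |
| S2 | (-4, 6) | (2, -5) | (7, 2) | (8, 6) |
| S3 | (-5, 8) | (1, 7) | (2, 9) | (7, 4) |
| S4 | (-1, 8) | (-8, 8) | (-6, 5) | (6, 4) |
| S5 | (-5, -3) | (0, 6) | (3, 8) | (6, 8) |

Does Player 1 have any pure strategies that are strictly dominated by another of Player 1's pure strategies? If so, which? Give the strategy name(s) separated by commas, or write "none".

S1 is not dominated — it holds its own against S2 at Alpha (3>-4); S3 at Alpha (3>-5); S4 at Alpha (3>-1); S5 at Alpha (3>-5).
S2: no other strategy beats it everywhere (S1 at Beta (2>-5); S3 at Alpha (-4>-5); S4 at Beta (2>-8); S5 at Alpha (-4>-5)).
S3: dominated, since S2 does at least as well everywhere (Alpha: -4>-5, Beta: 2>1, Gamma: 7>2, Delta: 8>7).
S1 strictly dominates S4 — Alpha: 3>-1, Beta: -5>-8, Gamma: -3>-6, Delta: 10>6.
S2 strictly dominates S5 — Alpha: -4>-5, Beta: 2>0, Gamma: 7>3, Delta: 8>6.

S3, S4, S5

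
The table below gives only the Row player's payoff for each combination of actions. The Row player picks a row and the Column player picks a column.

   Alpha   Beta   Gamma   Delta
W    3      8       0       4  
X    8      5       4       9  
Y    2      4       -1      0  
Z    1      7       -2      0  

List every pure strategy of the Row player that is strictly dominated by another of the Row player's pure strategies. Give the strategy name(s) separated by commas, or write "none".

Y, Z

W: no other strategy beats it everywhere (X at Beta (8>5); Y at Alpha (3>2); Z at Alpha (3>1)).
Nothing dominates X: W at Alpha (8>3); Y at Alpha (8>2); Z at Alpha (8>1).
Y: dominated, since W does at least as well everywhere (Alpha: 3>2, Beta: 8>4, Gamma: 0>-1, Delta: 4>0).
W strictly dominates Z — Alpha: 3>1, Beta: 8>7, Gamma: 0>-2, Delta: 4>0.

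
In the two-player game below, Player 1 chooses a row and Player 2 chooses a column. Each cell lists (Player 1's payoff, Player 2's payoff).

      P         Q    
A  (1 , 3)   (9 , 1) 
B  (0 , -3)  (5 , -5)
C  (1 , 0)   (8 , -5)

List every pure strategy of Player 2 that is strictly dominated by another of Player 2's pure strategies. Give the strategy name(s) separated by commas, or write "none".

P is not dominated — it holds its own against Q at A (3>1).
Q: dominated, since P does at least as well everywhere (A: 3>1, B: -3>-5, C: 0>-5).

Q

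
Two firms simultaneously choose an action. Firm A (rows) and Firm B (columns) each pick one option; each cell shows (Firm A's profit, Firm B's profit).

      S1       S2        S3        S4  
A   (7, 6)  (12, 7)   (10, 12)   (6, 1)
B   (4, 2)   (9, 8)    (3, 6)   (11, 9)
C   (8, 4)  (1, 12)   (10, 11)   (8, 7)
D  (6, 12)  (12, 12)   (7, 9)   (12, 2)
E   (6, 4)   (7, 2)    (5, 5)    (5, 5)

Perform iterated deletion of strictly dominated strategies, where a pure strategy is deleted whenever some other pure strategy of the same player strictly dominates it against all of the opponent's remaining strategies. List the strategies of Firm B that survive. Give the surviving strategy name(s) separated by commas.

S1, S2, S3

Firm A's strategy B is strictly dominated by D (S1: 6>4, S2: 12>9, S3: 7>3, S4: 12>11) and is removed.
Firm A's strategy E is strictly dominated by A (S1: 7>6, S2: 12>7, S3: 10>5, S4: 6>5) and is removed.
Firm B's strategy S4 is strictly dominated by S2 (A: 7>1, C: 12>7, D: 12>2) and is removed.
Among the remaining strategies, none is strictly dominated by another pure strategy of the same player, so the elimination stops.
Surviving strategies — Firm A: {A, C, D}; Firm B: {S1, S2, S3}.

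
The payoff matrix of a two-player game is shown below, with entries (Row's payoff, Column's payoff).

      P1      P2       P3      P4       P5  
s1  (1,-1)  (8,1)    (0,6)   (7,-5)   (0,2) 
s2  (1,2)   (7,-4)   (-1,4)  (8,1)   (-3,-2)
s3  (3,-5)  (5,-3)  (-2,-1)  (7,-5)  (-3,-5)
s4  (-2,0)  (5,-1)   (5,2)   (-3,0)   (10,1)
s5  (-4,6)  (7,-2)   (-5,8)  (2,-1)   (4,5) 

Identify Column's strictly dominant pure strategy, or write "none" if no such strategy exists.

P3

P3 vs P1: s1: 6>-1, s2: 4>2, s3: -1>-5, s4: 2>0, s5: 8>6.
P3 vs P2: s1: 6>1, s2: 4>-4, s3: -1>-3, s4: 2>-1, s5: 8>-2.
P3 vs P4: s1: 6>-5, s2: 4>1, s3: -1>-5, s4: 2>0, s5: 8>-1.
P3 vs P5: s1: 6>2, s2: 4>-2, s3: -1>-5, s4: 2>1, s5: 8>5.
P3 strictly beats every other strategy against every opponent action, so it is strictly dominant.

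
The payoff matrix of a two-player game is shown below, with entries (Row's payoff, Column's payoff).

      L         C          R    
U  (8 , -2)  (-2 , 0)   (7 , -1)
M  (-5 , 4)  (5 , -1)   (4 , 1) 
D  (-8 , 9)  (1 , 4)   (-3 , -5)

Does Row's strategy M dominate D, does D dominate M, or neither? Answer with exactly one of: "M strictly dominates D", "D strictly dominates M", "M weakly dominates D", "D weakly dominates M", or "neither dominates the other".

M strictly dominates D

M's payoffs vs D's, by Column's action — L: -5>-8, C: 5>1, R: 4>-3.
Every comparison favours M, so M strictly dominates D.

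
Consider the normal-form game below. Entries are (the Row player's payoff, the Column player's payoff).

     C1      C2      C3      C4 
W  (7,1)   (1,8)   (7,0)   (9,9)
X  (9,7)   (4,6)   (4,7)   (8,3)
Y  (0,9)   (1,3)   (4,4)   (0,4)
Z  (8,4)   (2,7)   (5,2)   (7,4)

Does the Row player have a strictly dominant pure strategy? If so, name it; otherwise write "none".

W fails to dominate X at C1 (7<9).
X fails to dominate W at C3 (4<7).
Y fails to dominate W at C1 (0<7).
Z fails to dominate W at C3 (5<7).
No single strategy dominates all the others.

none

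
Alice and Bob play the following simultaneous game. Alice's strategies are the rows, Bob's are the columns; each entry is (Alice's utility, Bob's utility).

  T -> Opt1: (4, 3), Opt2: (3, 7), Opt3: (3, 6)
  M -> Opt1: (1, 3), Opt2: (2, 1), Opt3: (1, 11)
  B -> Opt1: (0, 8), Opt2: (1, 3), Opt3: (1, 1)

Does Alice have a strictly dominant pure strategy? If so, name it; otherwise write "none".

T

T vs M: Opt1: 4>1, Opt2: 3>2, Opt3: 3>1.
T vs B: Opt1: 4>0, Opt2: 3>1, Opt3: 3>1.
T strictly beats every other strategy against every opponent action, so it is strictly dominant.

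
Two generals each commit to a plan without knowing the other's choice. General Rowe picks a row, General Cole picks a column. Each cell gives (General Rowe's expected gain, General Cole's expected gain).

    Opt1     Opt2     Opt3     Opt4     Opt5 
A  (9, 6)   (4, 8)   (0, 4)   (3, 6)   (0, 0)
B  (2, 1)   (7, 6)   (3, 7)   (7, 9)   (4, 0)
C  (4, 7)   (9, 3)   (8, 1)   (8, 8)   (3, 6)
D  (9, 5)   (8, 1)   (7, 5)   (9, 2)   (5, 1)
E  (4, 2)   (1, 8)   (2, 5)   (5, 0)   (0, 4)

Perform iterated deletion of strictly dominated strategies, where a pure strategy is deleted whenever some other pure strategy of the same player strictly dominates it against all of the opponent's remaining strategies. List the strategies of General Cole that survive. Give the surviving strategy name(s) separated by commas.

Row B is eliminated: D beats it against every remaining column (Opt1: 9>2, Opt2: 8>7, Opt3: 7>3, Opt4: 9>7, Opt5: 5>4).
General Rowe's strategy E is strictly dominated by D (Opt1: 9>4, Opt2: 8>1, Opt3: 7>2, Opt4: 9>5, Opt5: 5>0) and is removed.
For General Cole, Opt1 strictly dominates Opt5 on the remaining rows (A: 6>0, C: 7>6, D: 5>1); eliminate Opt5.
Among the remaining strategies, none is strictly dominated by another pure strategy of the same player, so the elimination stops.
Surviving strategies — General Rowe: {A, C, D}; General Cole: {Opt1, Opt2, Opt3, Opt4}.

Opt1, Opt2, Opt3, Opt4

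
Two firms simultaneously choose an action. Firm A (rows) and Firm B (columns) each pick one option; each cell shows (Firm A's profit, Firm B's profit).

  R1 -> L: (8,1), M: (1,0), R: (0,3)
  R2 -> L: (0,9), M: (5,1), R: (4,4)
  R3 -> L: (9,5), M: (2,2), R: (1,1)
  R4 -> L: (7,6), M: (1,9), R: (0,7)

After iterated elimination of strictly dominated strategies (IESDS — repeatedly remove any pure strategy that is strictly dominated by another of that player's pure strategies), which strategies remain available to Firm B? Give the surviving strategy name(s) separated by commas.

L

Firm A's strategy R1 is strictly dominated by R3 (L: 9>8, M: 2>1, R: 1>0) and is removed.
For Firm A, R3 strictly dominates R4 on the remaining columns (L: 9>7, M: 2>1, R: 1>0); eliminate R4.
Firm B's strategy M is strictly dominated by L (R2: 9>1, R3: 5>2) and is removed.
Firm B's strategy R is strictly dominated by L (R2: 9>4, R3: 5>1) and is removed.
For Firm A, R3 strictly dominates R2 on the remaining columns (L: 9>0); eliminate R2.
Among the remaining strategies, none is strictly dominated by another pure strategy of the same player, so the elimination stops.
Surviving strategies — Firm A: {R3}; Firm B: {L}.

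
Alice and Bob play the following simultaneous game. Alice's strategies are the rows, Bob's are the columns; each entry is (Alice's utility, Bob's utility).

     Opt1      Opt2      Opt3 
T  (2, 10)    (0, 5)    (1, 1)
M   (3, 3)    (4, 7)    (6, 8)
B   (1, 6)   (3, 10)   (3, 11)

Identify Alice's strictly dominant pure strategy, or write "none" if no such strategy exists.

M vs T: Opt1: 3>2, Opt2: 4>0, Opt3: 6>1.
M vs B: Opt1: 3>1, Opt2: 4>3, Opt3: 6>3.
M strictly beats every other strategy against every opponent action, so it is strictly dominant.

M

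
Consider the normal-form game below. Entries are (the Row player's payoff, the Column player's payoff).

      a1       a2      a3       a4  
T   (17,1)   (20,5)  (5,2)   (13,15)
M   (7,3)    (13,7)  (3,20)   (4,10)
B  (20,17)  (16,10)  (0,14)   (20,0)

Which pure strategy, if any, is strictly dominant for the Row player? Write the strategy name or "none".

none

T fails to dominate B at a1 (17<20).
M fails to dominate T at a1 (7<17).
B fails to dominate T at a2 (16<20).
No single strategy dominates all the others.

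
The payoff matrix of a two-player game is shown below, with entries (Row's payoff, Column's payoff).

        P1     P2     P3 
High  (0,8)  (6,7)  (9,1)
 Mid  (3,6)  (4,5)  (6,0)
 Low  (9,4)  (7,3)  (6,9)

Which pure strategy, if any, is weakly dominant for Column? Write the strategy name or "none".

P1 fails to dominate P3 at Low (4<9).
P2 fails to dominate P1 at High (7<8).
P3 fails to dominate P1 at High (1<8).
No single strategy dominates all the others.

none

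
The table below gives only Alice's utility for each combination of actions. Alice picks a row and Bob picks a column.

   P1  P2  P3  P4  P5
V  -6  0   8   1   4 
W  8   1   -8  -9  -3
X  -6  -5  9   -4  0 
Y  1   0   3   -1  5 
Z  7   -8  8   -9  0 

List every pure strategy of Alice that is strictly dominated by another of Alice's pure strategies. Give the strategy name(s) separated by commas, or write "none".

none

V is not dominated — it holds its own against W at P3 (8>-8); X at P1 (-6=-6); Y at P2 (0=0); Z at P2 (0>-8).
W: no other strategy beats it everywhere (V at P1 (8>-6); X at P1 (8>-6); Y at P1 (8>1); Z at P1 (8>7)).
X: no other strategy beats it everywhere (V at P1 (-6=-6); W at P3 (9>-8); Y at P3 (9>3); Z at P2 (-5>-8)).
Nothing dominates Y: V at P1 (1>-6); W at P3 (3>-8); X at P1 (1>-6); Z at P2 (0>-8).
Z: no other strategy beats it everywhere (V at P1 (7>-6); W at P3 (8>-8); X at P1 (7>-6); Y at P1 (7>1)).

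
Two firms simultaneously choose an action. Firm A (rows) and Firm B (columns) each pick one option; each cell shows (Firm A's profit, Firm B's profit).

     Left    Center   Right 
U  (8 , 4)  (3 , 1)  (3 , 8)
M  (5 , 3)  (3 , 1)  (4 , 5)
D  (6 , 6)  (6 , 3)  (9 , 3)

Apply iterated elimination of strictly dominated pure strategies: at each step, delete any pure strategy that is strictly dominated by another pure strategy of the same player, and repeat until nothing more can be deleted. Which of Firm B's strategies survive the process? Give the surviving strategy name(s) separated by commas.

Left, Right

Firm A's strategy M is strictly dominated by D (Left: 6>5, Center: 6>3, Right: 9>4) and is removed.
Column Center is eliminated: Left beats it against every remaining row (U: 4>1, D: 6>3).
Among the remaining strategies, none is strictly dominated by another pure strategy of the same player, so the elimination stops.
Surviving strategies — Firm A: {U, D}; Firm B: {Left, Right}.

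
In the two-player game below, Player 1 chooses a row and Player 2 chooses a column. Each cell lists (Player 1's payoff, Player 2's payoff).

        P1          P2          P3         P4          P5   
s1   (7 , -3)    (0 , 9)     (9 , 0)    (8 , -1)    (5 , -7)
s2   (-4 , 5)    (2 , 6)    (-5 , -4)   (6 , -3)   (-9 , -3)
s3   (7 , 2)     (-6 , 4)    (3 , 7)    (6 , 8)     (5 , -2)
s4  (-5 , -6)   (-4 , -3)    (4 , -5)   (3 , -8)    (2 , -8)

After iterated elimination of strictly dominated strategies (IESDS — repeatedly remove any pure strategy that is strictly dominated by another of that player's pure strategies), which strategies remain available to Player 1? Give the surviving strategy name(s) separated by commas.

s2

Row s4 is eliminated: s1 beats it against every remaining column (P1: 7>-5, P2: 0>-4, P3: 9>4, P4: 8>3, P5: 5>2).
Player 2's strategy P1 is strictly dominated by P2 (s1: 9>-3, s2: 6>5, s3: 4>2) and is removed.
Player 2's strategy P5 is strictly dominated by P2 (s1: 9>-7, s2: 6>-3, s3: 4>-2) and is removed.
For Player 1, s1 strictly dominates s3 on the remaining columns (P2: 0>-6, P3: 9>3, P4: 8>6); eliminate s3.
Player 2's strategy P3 is strictly dominated by P2 (s1: 9>0, s2: 6>-4) and is removed.
Player 2's strategy P4 is strictly dominated by P2 (s1: 9>-1, s2: 6>-3) and is removed.
Row s1 is eliminated: s2 beats it against every remaining column (P2: 2>0).
Among the remaining strategies, none is strictly dominated by another pure strategy of the same player, so the elimination stops.
Surviving strategies — Player 1: {s2}; Player 2: {P2}.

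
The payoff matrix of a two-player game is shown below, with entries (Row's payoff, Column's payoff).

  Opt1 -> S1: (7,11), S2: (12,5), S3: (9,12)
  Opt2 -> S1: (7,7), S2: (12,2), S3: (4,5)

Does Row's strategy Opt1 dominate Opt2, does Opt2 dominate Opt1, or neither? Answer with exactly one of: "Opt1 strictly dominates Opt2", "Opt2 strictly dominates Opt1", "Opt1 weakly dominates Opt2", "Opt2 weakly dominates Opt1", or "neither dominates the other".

Opt1 weakly dominates Opt2

Opt1's payoffs vs Opt2's, by Column's action — S1: 7=7, S2: 12=12, S3: 9>4.
Opt1 is at least as good everywhere and strictly better somewhere (tied only at S1, S2), so Opt1 weakly but not strictly dominates Opt2.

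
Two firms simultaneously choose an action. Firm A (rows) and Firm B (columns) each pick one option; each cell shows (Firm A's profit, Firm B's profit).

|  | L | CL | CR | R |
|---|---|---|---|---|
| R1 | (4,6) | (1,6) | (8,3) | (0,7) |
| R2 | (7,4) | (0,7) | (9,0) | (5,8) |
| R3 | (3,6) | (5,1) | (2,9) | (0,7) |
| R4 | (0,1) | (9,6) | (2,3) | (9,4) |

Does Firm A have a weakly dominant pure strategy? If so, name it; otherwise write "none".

none

R1 fails to dominate R2 at L (4<7).
R2 fails to dominate R1 at CL (0<1).
R3 fails to dominate R1 at L (3<4).
R4 fails to dominate R1 at L (0<4).
No single strategy dominates all the others.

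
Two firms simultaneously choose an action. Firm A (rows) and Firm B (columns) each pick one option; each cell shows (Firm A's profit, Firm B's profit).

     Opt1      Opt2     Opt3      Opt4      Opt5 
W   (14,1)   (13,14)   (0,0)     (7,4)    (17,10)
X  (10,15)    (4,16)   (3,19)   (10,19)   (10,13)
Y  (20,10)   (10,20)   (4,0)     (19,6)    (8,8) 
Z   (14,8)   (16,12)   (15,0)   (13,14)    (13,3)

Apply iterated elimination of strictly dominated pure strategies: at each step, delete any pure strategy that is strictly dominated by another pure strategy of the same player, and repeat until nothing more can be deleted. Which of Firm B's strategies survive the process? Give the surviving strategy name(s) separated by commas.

Opt2, Opt4

Firm A's strategy X is strictly dominated by Z (Opt1: 14>10, Opt2: 16>4, Opt3: 15>3, Opt4: 13>10, Opt5: 13>10) and is removed.
Firm B's strategy Opt1 is strictly dominated by Opt2 (W: 14>1, Y: 20>10, Z: 12>8) and is removed.
For Firm B, Opt2 strictly dominates Opt3 on the remaining rows (W: 14>0, Y: 20>0, Z: 12>0); eliminate Opt3.
Firm B's strategy Opt5 is strictly dominated by Opt2 (W: 14>10, Y: 20>8, Z: 12>3) and is removed.
Firm A's strategy W is strictly dominated by Z (Opt2: 16>13, Opt4: 13>7) and is removed.
Among the remaining strategies, none is strictly dominated by another pure strategy of the same player, so the elimination stops.
Surviving strategies — Firm A: {Y, Z}; Firm B: {Opt2, Opt4}.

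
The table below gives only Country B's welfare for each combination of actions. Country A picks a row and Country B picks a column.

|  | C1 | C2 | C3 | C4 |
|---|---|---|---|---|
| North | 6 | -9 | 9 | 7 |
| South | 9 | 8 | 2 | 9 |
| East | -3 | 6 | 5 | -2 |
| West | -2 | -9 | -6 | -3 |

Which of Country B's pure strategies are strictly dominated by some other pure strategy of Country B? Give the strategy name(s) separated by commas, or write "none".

none

C1 is not dominated — it holds its own against C2 at North (6>-9); C3 at South (9>2); C4 at South (9=9).
Nothing dominates C2: C1 at East (6>-3); C3 at South (8>2); C4 at East (6>-2).
Nothing dominates C3: C1 at North (9>6); C2 at North (9>-9); C4 at North (9>7).
C4: no other strategy beats it everywhere (C1 at North (7>6); C2 at North (7>-9); C3 at South (9>2)).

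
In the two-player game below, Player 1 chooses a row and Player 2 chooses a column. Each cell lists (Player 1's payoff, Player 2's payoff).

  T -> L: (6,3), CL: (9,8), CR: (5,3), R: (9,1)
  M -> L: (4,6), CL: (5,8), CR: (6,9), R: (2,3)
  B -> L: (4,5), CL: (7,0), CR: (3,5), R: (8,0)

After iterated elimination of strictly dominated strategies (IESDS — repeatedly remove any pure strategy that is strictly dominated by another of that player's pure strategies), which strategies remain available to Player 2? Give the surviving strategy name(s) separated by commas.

For Player 1, T strictly dominates B on the remaining columns (L: 6>4, CL: 9>7, CR: 5>3, R: 9>8); eliminate B.
For Player 2, CL strictly dominates L on the remaining rows (T: 8>3, M: 8>6); eliminate L.
Column R is eliminated: CL beats it against every remaining row (T: 8>1, M: 8>3).
Among the remaining strategies, none is strictly dominated by another pure strategy of the same player, so the elimination stops.
Surviving strategies — Player 1: {T, M}; Player 2: {CL, CR}.

CL, CR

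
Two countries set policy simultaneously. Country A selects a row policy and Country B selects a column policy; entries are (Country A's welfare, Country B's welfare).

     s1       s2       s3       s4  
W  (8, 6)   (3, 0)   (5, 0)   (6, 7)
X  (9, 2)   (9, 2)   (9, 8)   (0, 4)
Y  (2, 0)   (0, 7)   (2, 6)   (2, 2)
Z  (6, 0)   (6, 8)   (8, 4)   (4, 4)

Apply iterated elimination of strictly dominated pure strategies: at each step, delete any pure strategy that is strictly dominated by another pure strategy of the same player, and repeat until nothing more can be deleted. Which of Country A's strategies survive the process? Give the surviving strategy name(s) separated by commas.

Row Y is eliminated: W beats it against every remaining column (s1: 8>2, s2: 3>0, s3: 5>2, s4: 6>2).
For Country B, s4 strictly dominates s1 on the remaining rows (W: 7>6, X: 4>2, Z: 4>0); eliminate s1.
Among the remaining strategies, none is strictly dominated by another pure strategy of the same player, so the elimination stops.
Surviving strategies — Country A: {W, X, Z}; Country B: {s2, s3, s4}.

W, X, Z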